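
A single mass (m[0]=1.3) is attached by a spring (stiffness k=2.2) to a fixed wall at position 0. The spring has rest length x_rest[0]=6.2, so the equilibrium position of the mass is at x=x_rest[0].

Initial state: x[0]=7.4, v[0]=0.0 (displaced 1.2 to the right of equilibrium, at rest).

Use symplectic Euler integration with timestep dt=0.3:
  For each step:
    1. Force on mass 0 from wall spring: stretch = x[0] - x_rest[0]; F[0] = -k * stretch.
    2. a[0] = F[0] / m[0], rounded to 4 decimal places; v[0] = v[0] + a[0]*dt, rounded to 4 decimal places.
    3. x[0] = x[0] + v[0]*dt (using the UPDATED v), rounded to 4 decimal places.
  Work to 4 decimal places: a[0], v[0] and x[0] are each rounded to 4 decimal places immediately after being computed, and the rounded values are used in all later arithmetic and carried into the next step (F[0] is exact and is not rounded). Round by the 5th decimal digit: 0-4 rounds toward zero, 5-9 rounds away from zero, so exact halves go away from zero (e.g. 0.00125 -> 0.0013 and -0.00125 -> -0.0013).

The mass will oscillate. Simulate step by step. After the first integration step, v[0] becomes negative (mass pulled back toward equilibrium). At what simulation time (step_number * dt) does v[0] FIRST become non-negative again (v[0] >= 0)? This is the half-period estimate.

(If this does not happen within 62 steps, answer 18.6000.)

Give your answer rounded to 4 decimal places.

Answer: 2.4000

Derivation:
Step 0: x=[7.4000] v=[0.0000]
Step 1: x=[7.2172] v=[-0.6092]
Step 2: x=[6.8795] v=[-1.1256]
Step 3: x=[6.4383] v=[-1.4706]
Step 4: x=[5.9608] v=[-1.5916]
Step 5: x=[5.5197] v=[-1.4702]
Step 6: x=[5.1823] v=[-1.1248]
Step 7: x=[4.9999] v=[-0.6081]
Step 8: x=[5.0003] v=[0.0012]
First v>=0 after going negative at step 8, time=2.4000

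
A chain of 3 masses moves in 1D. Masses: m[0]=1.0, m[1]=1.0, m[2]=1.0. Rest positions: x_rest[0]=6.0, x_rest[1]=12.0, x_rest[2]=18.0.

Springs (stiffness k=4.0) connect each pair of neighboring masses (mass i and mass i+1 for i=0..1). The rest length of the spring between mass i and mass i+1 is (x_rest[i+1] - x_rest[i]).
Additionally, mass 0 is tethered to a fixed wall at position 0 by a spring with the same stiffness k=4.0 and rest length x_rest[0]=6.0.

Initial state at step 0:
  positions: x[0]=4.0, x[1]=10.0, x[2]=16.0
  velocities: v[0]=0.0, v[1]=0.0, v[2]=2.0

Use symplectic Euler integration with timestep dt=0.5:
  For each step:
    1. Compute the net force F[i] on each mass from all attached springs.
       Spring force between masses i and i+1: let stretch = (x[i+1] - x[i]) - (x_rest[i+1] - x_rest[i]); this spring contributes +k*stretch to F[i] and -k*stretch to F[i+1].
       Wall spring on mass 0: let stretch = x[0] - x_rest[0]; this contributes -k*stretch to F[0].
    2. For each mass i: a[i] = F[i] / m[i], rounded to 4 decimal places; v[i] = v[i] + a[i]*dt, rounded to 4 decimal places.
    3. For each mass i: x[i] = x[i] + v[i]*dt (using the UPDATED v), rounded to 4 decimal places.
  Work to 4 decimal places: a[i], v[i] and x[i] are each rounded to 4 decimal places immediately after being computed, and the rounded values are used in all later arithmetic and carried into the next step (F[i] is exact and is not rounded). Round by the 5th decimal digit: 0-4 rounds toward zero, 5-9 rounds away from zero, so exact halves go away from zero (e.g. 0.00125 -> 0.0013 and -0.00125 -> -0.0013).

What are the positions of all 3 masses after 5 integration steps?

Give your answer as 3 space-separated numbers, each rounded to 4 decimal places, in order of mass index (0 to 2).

Answer: 6.0000 15.0000 21.0000

Derivation:
Step 0: x=[4.0000 10.0000 16.0000] v=[0.0000 0.0000 2.0000]
Step 1: x=[6.0000 10.0000 17.0000] v=[4.0000 0.0000 2.0000]
Step 2: x=[6.0000 13.0000 17.0000] v=[0.0000 6.0000 0.0000]
Step 3: x=[7.0000 13.0000 19.0000] v=[2.0000 0.0000 4.0000]
Step 4: x=[7.0000 13.0000 21.0000] v=[0.0000 0.0000 4.0000]
Step 5: x=[6.0000 15.0000 21.0000] v=[-2.0000 4.0000 0.0000]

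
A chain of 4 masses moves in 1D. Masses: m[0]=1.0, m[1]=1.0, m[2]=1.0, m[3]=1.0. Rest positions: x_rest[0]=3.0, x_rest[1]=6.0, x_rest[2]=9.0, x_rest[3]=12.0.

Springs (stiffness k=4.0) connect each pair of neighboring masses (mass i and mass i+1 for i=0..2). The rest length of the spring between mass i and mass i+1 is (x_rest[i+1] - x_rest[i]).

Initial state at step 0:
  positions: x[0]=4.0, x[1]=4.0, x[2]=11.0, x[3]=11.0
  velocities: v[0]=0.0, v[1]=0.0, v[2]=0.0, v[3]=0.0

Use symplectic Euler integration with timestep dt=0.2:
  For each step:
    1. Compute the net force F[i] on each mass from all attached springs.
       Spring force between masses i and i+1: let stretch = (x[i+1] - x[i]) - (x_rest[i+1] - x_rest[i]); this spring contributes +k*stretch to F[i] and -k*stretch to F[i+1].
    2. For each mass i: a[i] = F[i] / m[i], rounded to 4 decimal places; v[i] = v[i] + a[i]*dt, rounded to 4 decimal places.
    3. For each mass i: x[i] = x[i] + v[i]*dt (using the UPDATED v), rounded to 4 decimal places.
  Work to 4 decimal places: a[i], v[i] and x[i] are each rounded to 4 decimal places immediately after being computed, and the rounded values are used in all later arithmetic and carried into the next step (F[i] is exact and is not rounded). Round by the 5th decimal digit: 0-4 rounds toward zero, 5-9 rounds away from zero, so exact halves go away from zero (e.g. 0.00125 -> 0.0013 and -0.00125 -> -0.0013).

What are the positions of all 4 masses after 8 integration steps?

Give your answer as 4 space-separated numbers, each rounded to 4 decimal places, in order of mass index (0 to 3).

Answer: 3.7800 3.7549 11.2451 11.2200

Derivation:
Step 0: x=[4.0000 4.0000 11.0000 11.0000] v=[0.0000 0.0000 0.0000 0.0000]
Step 1: x=[3.5200 5.1200 9.8800 11.4800] v=[-2.4000 5.6000 -5.6000 2.4000]
Step 2: x=[2.8160 6.7456 8.2544 12.1840] v=[-3.5200 8.1280 -8.1280 3.5200]
Step 3: x=[2.2607 7.9839 7.0161 12.7393] v=[-2.7763 6.1914 -6.1914 2.7763]
Step 4: x=[2.1412 8.1516 6.8484 12.8588] v=[-0.5977 0.8386 -0.8386 0.5977]
Step 5: x=[2.5033 7.1491 7.8509 12.4967] v=[1.8106 -5.0123 5.0123 -1.8106]
Step 6: x=[3.1287 5.5156 9.4844 11.8713] v=[3.1272 -8.1675 8.1675 -3.1272]
Step 7: x=[3.6560 4.1352 10.8648 11.3440] v=[2.6367 -6.9020 6.9020 -2.6367]
Step 8: x=[3.7800 3.7549 11.2451 11.2200] v=[0.6201 -1.9017 1.9017 -0.6201]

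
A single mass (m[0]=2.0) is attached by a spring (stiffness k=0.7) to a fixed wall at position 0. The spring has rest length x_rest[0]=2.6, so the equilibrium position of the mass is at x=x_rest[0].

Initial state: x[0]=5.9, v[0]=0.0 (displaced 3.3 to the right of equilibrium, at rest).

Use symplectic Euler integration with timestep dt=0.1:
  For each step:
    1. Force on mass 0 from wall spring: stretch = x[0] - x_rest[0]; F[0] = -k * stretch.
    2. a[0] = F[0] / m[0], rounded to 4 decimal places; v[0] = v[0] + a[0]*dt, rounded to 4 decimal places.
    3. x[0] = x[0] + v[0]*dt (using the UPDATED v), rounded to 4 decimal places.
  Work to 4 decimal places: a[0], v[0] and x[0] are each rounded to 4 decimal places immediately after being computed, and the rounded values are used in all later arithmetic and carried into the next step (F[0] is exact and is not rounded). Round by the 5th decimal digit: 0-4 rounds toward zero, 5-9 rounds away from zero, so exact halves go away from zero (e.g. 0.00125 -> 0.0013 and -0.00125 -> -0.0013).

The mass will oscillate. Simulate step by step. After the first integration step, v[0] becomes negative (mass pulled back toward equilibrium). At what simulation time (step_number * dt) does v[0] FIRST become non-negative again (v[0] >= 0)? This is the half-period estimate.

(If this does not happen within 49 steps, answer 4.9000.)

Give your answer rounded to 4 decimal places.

Step 0: x=[5.9000] v=[0.0000]
Step 1: x=[5.8885] v=[-0.1155]
Step 2: x=[5.8654] v=[-0.2306]
Step 3: x=[5.8309] v=[-0.3449]
Step 4: x=[5.7851] v=[-0.4580]
Step 5: x=[5.7282] v=[-0.5695]
Step 6: x=[5.6603] v=[-0.6790]
Step 7: x=[5.5817] v=[-0.7861]
Step 8: x=[5.4927] v=[-0.8905]
Step 9: x=[5.3935] v=[-0.9917]
Step 10: x=[5.2846] v=[-1.0895]
Step 11: x=[5.1663] v=[-1.1835]
Step 12: x=[5.0390] v=[-1.2733]
Step 13: x=[4.9031] v=[-1.3587]
Step 14: x=[4.7592] v=[-1.4393]
Step 15: x=[4.6077] v=[-1.5149]
Step 16: x=[4.4492] v=[-1.5852]
Step 17: x=[4.2842] v=[-1.6499]
Step 18: x=[4.1133] v=[-1.7089]
Step 19: x=[3.9371] v=[-1.7619]
Step 20: x=[3.7562] v=[-1.8087]
Step 21: x=[3.5713] v=[-1.8492]
Step 22: x=[3.3830] v=[-1.8832]
Step 23: x=[3.1919] v=[-1.9106]
Step 24: x=[2.9988] v=[-1.9313]
Step 25: x=[2.8043] v=[-1.9453]
Step 26: x=[2.6091] v=[-1.9525]
Step 27: x=[2.4138] v=[-1.9528]
Step 28: x=[2.2192] v=[-1.9463]
Step 29: x=[2.0259] v=[-1.9330]
Step 30: x=[1.8346] v=[-1.9129]
Step 31: x=[1.6460] v=[-1.8861]
Step 32: x=[1.4607] v=[-1.8527]
Step 33: x=[1.2794] v=[-1.8128]
Step 34: x=[1.1027] v=[-1.7666]
Step 35: x=[0.9313] v=[-1.7142]
Step 36: x=[0.7657] v=[-1.6558]
Step 37: x=[0.6065] v=[-1.5916]
Step 38: x=[0.4543] v=[-1.5218]
Step 39: x=[0.3096] v=[-1.4467]
Step 40: x=[0.1730] v=[-1.3665]
Step 41: x=[0.0448] v=[-1.2816]
Step 42: x=[-0.0744] v=[-1.1922]
Step 43: x=[-0.1843] v=[-1.0986]
Step 44: x=[-0.2844] v=[-1.0012]
Step 45: x=[-0.3744] v=[-0.9003]
Step 46: x=[-0.4540] v=[-0.7962]
Step 47: x=[-0.5229] v=[-0.6893]
Step 48: x=[-0.5809] v=[-0.5800]
Step 49: x=[-0.6278] v=[-0.4687]
v[0] did not become non-negative within 49 steps; using fallback time=4.9000

Answer: 4.9000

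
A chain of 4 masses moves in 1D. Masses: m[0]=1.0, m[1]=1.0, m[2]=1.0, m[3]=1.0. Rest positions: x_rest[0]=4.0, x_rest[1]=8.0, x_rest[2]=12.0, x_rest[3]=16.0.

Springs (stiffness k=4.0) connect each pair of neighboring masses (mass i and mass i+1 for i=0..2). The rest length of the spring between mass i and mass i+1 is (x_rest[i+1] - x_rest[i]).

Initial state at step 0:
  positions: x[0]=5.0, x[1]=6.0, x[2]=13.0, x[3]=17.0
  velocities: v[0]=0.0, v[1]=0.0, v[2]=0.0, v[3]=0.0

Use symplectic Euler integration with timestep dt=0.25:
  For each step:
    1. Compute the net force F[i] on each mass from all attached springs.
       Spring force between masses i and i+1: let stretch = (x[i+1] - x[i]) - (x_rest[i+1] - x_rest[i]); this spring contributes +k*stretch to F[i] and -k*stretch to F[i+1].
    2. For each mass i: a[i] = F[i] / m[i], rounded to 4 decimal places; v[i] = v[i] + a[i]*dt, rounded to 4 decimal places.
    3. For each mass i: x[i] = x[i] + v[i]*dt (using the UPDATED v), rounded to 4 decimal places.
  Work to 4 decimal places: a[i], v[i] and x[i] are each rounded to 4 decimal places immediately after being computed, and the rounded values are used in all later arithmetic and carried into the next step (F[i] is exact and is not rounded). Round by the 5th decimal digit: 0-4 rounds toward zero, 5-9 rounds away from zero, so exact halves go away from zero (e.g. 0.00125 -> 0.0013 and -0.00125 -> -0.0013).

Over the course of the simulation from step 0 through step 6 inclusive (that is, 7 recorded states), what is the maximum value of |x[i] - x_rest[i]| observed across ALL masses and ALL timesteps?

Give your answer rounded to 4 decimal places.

Answer: 2.2656

Derivation:
Step 0: x=[5.0000 6.0000 13.0000 17.0000] v=[0.0000 0.0000 0.0000 0.0000]
Step 1: x=[4.2500 7.5000 12.2500 17.0000] v=[-3.0000 6.0000 -3.0000 0.0000]
Step 2: x=[3.3125 9.3750 11.5000 16.8125] v=[-3.7500 7.5000 -3.0000 -0.7500]
Step 3: x=[2.8906 10.2656 11.5469 16.2969] v=[-1.6875 3.5625 0.1875 -2.0625]
Step 4: x=[3.3125 9.6328 12.4610 15.5938] v=[1.6875 -2.5312 3.6562 -2.8125]
Step 5: x=[4.3145 8.1270 13.4512 15.1075] v=[4.0078 -6.0233 3.9608 -1.9453]
Step 6: x=[5.2696 6.9991 13.5244 15.2071] v=[3.8203 -4.5116 0.2929 0.3984]
Max displacement = 2.2656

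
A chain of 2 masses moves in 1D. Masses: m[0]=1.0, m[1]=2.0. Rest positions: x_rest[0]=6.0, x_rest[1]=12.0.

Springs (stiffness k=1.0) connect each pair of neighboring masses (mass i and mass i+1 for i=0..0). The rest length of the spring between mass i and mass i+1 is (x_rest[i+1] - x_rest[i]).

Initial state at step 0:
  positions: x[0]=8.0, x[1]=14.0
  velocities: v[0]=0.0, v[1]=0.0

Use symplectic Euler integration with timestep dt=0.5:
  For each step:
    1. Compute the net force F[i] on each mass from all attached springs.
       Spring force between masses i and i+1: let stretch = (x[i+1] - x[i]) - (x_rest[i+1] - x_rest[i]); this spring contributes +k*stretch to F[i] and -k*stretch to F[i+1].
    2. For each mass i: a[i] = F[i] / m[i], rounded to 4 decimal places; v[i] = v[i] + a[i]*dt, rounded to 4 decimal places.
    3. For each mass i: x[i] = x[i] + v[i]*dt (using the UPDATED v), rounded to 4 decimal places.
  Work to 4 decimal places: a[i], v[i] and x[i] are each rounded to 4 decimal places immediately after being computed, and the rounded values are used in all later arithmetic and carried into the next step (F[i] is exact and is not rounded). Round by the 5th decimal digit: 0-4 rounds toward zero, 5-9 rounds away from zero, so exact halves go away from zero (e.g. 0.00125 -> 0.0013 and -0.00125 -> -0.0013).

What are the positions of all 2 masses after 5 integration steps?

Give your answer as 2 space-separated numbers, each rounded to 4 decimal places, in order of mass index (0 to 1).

Step 0: x=[8.0000 14.0000] v=[0.0000 0.0000]
Step 1: x=[8.0000 14.0000] v=[0.0000 0.0000]
Step 2: x=[8.0000 14.0000] v=[0.0000 0.0000]
Step 3: x=[8.0000 14.0000] v=[0.0000 0.0000]
Step 4: x=[8.0000 14.0000] v=[0.0000 0.0000]
Step 5: x=[8.0000 14.0000] v=[0.0000 0.0000]

Answer: 8.0000 14.0000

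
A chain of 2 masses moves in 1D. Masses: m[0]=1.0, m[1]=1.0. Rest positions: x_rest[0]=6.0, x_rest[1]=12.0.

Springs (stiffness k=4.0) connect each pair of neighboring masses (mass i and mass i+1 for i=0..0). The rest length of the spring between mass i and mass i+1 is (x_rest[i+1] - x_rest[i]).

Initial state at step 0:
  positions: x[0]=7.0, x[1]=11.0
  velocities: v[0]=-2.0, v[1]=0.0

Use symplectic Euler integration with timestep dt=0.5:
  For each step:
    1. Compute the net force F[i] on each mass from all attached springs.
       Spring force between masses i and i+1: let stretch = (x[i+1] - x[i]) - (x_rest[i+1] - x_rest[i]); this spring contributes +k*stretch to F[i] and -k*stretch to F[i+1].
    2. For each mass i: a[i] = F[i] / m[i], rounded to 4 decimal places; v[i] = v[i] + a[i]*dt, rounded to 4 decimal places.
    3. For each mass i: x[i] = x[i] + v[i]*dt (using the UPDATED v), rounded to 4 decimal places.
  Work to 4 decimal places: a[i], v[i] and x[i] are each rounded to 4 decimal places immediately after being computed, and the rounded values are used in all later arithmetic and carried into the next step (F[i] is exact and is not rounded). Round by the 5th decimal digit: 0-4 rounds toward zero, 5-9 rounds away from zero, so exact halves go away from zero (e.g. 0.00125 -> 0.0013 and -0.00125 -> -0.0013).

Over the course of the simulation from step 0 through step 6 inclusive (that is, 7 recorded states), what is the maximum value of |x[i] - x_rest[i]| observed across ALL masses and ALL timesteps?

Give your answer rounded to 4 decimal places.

Answer: 4.0000

Derivation:
Step 0: x=[7.0000 11.0000] v=[-2.0000 0.0000]
Step 1: x=[4.0000 13.0000] v=[-6.0000 4.0000]
Step 2: x=[4.0000 12.0000] v=[0.0000 -2.0000]
Step 3: x=[6.0000 9.0000] v=[4.0000 -6.0000]
Step 4: x=[5.0000 9.0000] v=[-2.0000 0.0000]
Step 5: x=[2.0000 11.0000] v=[-6.0000 4.0000]
Step 6: x=[2.0000 10.0000] v=[0.0000 -2.0000]
Max displacement = 4.0000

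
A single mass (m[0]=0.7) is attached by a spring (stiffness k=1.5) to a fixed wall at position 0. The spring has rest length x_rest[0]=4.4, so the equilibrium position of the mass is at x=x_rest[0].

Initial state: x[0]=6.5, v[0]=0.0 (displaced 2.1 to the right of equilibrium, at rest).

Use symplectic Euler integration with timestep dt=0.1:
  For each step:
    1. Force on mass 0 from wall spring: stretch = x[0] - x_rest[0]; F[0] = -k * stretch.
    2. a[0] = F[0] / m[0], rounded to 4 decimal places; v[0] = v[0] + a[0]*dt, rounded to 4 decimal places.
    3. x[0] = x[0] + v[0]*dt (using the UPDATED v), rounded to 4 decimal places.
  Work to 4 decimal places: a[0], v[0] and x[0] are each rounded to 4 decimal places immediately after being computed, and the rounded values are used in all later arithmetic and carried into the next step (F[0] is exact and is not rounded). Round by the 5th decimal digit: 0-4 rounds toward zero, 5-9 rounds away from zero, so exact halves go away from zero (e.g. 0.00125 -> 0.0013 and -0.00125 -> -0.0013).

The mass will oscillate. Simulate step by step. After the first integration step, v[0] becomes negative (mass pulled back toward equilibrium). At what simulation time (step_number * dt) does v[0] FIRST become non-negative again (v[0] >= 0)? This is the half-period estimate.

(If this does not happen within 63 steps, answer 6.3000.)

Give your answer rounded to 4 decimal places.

Answer: 2.2000

Derivation:
Step 0: x=[6.5000] v=[0.0000]
Step 1: x=[6.4550] v=[-0.4500]
Step 2: x=[6.3660] v=[-0.8904]
Step 3: x=[6.2348] v=[-1.3117]
Step 4: x=[6.0643] v=[-1.7049]
Step 5: x=[5.8582] v=[-2.0615]
Step 6: x=[5.6208] v=[-2.3740]
Step 7: x=[5.3572] v=[-2.6356]
Step 8: x=[5.0731] v=[-2.8407]
Step 9: x=[4.7746] v=[-2.9849]
Step 10: x=[4.4681] v=[-3.0652]
Step 11: x=[4.1601] v=[-3.0798]
Step 12: x=[3.8573] v=[-3.0284]
Step 13: x=[3.5661] v=[-2.9121]
Step 14: x=[3.2928] v=[-2.7334]
Step 15: x=[3.0432] v=[-2.4961]
Step 16: x=[2.8227] v=[-2.2054]
Step 17: x=[2.6360] v=[-1.8674]
Step 18: x=[2.4871] v=[-1.4894]
Step 19: x=[2.3792] v=[-1.0795]
Step 20: x=[2.3146] v=[-0.6465]
Step 21: x=[2.2946] v=[-0.1996]
Step 22: x=[2.3198] v=[0.2516]
First v>=0 after going negative at step 22, time=2.2000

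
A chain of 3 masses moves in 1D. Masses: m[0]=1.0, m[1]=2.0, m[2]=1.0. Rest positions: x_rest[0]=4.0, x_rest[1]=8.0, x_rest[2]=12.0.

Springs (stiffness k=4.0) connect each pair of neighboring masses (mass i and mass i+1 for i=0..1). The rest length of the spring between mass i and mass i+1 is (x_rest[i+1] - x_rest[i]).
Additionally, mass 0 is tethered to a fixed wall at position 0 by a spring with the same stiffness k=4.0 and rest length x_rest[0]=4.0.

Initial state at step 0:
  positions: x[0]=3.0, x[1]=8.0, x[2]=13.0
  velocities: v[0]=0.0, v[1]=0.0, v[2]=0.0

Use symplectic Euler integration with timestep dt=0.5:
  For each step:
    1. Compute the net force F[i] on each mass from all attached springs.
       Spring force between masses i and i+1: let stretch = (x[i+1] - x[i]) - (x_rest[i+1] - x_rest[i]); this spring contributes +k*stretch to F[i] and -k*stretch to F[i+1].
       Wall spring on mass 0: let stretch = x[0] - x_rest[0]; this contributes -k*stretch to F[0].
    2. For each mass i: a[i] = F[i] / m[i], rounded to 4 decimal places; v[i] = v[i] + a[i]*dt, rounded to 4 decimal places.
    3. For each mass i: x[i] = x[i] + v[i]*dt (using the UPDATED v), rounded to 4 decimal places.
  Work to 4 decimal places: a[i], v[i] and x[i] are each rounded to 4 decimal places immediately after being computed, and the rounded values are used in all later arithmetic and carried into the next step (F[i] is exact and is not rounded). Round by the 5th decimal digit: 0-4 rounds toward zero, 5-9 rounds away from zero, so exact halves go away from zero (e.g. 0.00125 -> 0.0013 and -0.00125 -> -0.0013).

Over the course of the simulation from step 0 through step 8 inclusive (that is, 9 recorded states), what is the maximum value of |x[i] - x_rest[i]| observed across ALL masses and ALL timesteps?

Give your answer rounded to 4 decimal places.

Answer: 1.5000

Derivation:
Step 0: x=[3.0000 8.0000 13.0000] v=[0.0000 0.0000 0.0000]
Step 1: x=[5.0000 8.0000 12.0000] v=[4.0000 0.0000 -2.0000]
Step 2: x=[5.0000 8.5000 11.0000] v=[0.0000 1.0000 -2.0000]
Step 3: x=[3.5000 8.5000 11.5000] v=[-3.0000 0.0000 1.0000]
Step 4: x=[3.5000 7.5000 13.0000] v=[0.0000 -2.0000 3.0000]
Step 5: x=[4.0000 7.2500 13.0000] v=[1.0000 -0.5000 0.0000]
Step 6: x=[3.7500 8.2500 11.2500] v=[-0.5000 2.0000 -3.5000]
Step 7: x=[4.2500 8.5000 10.5000] v=[1.0000 0.5000 -1.5000]
Step 8: x=[4.7500 7.6250 11.7500] v=[1.0000 -1.7500 2.5000]
Max displacement = 1.5000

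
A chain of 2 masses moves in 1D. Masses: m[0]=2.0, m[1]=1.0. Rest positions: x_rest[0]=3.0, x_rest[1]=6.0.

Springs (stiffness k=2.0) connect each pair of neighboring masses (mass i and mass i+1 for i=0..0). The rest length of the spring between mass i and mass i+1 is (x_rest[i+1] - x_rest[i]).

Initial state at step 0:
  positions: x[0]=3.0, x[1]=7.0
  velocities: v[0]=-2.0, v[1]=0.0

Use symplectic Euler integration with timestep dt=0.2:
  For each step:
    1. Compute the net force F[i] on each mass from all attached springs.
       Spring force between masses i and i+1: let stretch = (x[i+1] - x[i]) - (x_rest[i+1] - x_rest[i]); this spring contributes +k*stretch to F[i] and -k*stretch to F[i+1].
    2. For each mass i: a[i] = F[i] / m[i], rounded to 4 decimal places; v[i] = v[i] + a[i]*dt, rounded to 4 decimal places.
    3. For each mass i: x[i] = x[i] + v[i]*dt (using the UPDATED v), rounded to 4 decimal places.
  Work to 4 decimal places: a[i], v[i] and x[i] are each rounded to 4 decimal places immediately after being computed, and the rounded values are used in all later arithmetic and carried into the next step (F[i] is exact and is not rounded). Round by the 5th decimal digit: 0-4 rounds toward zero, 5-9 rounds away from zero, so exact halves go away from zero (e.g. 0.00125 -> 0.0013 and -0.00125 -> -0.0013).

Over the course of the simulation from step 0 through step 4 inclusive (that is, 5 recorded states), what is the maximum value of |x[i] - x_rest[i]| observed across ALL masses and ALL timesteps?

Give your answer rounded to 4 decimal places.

Step 0: x=[3.0000 7.0000] v=[-2.0000 0.0000]
Step 1: x=[2.6400 6.9200] v=[-1.8000 -0.4000]
Step 2: x=[2.3312 6.7376] v=[-1.5440 -0.9120]
Step 3: x=[2.0787 6.4427] v=[-1.2627 -1.4746]
Step 4: x=[1.8807 6.0387] v=[-0.9899 -2.0202]
Max displacement = 1.1193

Answer: 1.1193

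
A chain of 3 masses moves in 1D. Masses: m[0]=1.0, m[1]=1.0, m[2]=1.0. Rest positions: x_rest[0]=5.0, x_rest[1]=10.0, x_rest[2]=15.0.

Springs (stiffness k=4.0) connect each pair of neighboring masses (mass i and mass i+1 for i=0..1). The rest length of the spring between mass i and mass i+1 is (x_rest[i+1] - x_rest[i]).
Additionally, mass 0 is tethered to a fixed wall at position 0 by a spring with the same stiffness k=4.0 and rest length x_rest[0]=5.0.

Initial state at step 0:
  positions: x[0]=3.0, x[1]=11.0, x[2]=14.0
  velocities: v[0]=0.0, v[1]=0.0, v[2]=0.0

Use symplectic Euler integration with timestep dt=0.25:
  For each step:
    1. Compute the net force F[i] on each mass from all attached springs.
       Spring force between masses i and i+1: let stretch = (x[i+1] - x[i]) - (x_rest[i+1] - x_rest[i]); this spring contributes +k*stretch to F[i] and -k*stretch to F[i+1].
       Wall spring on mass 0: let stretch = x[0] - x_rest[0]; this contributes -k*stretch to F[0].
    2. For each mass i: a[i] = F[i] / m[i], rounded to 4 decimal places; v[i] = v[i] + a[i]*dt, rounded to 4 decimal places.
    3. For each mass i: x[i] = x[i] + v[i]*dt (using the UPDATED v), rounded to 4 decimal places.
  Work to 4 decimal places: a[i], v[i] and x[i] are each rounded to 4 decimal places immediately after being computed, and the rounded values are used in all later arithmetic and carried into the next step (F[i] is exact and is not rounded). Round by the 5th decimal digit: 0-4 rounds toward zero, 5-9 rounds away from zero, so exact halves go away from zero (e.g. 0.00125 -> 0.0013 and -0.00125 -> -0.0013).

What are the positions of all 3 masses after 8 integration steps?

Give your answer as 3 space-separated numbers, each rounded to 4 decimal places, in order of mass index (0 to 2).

Step 0: x=[3.0000 11.0000 14.0000] v=[0.0000 0.0000 0.0000]
Step 1: x=[4.2500 9.7500 14.5000] v=[5.0000 -5.0000 2.0000]
Step 2: x=[5.8125 8.3125 15.0625] v=[6.2500 -5.7500 2.2500]
Step 3: x=[6.5469 7.9375 15.1875] v=[2.9375 -1.5000 0.5000]
Step 4: x=[5.9922 9.0274 14.7500] v=[-2.2188 4.3594 -1.7500]
Step 5: x=[4.6983 10.7891 14.1319] v=[-5.1758 7.0468 -2.4726]
Step 6: x=[3.7525 11.8638 13.9281] v=[-3.7833 4.2988 -0.8154]
Step 7: x=[3.8964 11.4268 14.4582] v=[0.5755 -1.7482 2.1203]
Step 8: x=[4.9488 9.8650 15.4804] v=[4.2095 -6.2472 4.0889]

Answer: 4.9488 9.8650 15.4804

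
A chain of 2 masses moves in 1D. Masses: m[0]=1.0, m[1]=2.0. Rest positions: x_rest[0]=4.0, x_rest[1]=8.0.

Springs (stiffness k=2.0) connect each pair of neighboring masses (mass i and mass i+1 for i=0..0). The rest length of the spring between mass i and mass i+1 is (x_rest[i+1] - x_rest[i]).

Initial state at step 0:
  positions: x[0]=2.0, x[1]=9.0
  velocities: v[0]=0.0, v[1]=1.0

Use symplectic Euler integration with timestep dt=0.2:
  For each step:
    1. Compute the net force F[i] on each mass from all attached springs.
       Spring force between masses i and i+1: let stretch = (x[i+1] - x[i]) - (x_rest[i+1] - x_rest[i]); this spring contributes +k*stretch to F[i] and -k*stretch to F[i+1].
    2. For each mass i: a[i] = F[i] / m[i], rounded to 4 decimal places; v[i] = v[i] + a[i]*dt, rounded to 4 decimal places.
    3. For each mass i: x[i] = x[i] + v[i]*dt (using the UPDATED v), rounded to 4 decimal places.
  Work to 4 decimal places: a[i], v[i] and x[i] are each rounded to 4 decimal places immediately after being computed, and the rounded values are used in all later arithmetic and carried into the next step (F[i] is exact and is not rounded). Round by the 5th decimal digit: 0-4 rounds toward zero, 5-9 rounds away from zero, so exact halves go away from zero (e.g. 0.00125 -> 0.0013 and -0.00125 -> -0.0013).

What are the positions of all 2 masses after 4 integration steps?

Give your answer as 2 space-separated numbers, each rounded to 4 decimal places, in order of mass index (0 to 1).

Step 0: x=[2.0000 9.0000] v=[0.0000 1.0000]
Step 1: x=[2.2400 9.0800] v=[1.2000 0.4000]
Step 2: x=[2.7072 9.0464] v=[2.3360 -0.1680]
Step 3: x=[3.3615 8.9192] v=[3.2717 -0.6358]
Step 4: x=[4.1405 8.7297] v=[3.8948 -0.9473]

Answer: 4.1405 8.7297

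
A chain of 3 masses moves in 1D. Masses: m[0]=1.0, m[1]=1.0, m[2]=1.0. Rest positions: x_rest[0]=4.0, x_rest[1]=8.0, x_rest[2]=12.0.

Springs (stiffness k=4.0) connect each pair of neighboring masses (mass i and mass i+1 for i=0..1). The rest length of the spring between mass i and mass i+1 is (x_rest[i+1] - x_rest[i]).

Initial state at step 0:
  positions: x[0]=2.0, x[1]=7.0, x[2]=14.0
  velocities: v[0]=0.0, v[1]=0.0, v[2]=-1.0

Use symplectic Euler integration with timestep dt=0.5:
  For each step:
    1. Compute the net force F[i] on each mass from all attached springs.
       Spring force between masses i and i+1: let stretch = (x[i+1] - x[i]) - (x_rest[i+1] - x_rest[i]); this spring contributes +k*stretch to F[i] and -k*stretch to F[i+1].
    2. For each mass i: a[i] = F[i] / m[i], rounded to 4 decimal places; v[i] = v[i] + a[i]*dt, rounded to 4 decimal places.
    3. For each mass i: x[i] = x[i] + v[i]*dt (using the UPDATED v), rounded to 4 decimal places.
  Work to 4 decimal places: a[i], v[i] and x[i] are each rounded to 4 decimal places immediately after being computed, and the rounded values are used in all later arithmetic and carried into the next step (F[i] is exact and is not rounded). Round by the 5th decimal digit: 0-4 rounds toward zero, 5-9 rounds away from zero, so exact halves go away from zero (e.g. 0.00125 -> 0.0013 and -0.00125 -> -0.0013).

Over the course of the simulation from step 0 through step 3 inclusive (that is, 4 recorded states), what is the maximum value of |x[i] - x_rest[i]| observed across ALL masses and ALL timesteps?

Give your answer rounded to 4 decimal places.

Answer: 2.5000

Derivation:
Step 0: x=[2.0000 7.0000 14.0000] v=[0.0000 0.0000 -1.0000]
Step 1: x=[3.0000 9.0000 10.5000] v=[2.0000 4.0000 -7.0000]
Step 2: x=[6.0000 6.5000 9.5000] v=[6.0000 -5.0000 -2.0000]
Step 3: x=[5.5000 6.5000 9.5000] v=[-1.0000 0.0000 0.0000]
Max displacement = 2.5000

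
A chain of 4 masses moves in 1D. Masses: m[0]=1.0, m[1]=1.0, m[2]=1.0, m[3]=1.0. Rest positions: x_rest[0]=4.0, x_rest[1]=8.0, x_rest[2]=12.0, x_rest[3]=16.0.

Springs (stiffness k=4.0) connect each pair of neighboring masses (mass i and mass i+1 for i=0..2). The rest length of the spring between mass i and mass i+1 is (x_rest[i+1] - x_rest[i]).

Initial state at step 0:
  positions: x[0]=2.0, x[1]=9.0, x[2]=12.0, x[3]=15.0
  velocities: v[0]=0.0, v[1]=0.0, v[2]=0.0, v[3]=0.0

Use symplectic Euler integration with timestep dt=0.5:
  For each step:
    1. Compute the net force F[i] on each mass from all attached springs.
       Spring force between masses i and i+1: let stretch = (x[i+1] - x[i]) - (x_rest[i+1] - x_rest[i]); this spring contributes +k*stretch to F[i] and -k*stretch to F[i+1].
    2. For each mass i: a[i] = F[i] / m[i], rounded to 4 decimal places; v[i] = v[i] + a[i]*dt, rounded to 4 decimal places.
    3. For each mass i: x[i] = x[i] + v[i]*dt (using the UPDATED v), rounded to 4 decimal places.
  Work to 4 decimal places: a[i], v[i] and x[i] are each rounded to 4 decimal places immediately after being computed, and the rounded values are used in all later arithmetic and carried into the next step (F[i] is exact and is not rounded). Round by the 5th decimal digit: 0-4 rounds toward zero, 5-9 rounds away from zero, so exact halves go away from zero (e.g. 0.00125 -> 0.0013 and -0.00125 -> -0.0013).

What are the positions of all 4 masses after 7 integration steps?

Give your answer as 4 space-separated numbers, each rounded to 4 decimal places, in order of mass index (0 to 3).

Step 0: x=[2.0000 9.0000 12.0000 15.0000] v=[0.0000 0.0000 0.0000 0.0000]
Step 1: x=[5.0000 5.0000 12.0000 16.0000] v=[6.0000 -8.0000 0.0000 2.0000]
Step 2: x=[4.0000 8.0000 9.0000 17.0000] v=[-2.0000 6.0000 -6.0000 2.0000]
Step 3: x=[3.0000 8.0000 13.0000 14.0000] v=[-2.0000 0.0000 8.0000 -6.0000]
Step 4: x=[3.0000 8.0000 13.0000 14.0000] v=[0.0000 0.0000 0.0000 0.0000]
Step 5: x=[4.0000 8.0000 9.0000 17.0000] v=[2.0000 0.0000 -8.0000 6.0000]
Step 6: x=[5.0000 5.0000 12.0000 16.0000] v=[2.0000 -6.0000 6.0000 -2.0000]
Step 7: x=[2.0000 9.0000 12.0000 15.0000] v=[-6.0000 8.0000 0.0000 -2.0000]

Answer: 2.0000 9.0000 12.0000 15.0000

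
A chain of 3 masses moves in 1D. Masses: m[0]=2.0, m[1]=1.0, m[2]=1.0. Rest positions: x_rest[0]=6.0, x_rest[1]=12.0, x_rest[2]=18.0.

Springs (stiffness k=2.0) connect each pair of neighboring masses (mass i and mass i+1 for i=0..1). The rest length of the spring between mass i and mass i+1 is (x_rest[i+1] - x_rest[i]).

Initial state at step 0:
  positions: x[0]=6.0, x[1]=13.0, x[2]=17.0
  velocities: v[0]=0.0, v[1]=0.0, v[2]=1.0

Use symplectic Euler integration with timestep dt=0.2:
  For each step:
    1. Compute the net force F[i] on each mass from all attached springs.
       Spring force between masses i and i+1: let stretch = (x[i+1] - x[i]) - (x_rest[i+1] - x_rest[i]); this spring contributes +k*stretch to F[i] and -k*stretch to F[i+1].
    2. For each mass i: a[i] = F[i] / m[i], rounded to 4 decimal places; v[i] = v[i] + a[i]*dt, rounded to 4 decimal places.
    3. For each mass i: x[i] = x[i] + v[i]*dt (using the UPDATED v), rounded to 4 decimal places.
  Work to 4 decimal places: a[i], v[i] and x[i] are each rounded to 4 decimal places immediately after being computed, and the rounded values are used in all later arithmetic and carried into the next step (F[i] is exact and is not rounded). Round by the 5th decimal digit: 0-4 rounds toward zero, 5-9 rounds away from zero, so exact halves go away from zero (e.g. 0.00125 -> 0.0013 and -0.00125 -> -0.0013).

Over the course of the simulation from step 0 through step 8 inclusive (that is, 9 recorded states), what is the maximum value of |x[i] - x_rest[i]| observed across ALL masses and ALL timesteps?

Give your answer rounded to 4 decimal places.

Step 0: x=[6.0000 13.0000 17.0000] v=[0.0000 0.0000 1.0000]
Step 1: x=[6.0400 12.7600 17.3600] v=[0.2000 -1.2000 1.8000]
Step 2: x=[6.1088 12.3504 17.8320] v=[0.3440 -2.0480 2.3600]
Step 3: x=[6.1873 11.8800 18.3455] v=[0.3923 -2.3520 2.5674]
Step 4: x=[6.2535 11.4714 18.8217] v=[0.3308 -2.0429 2.3812]
Step 5: x=[6.2884 11.2334 19.1899] v=[0.1744 -1.1899 1.8411]
Step 6: x=[6.2811 11.2363 19.4016] v=[-0.0366 0.0147 1.0585]
Step 7: x=[6.2320 11.4960 19.4401] v=[-0.2456 1.2987 0.1924]
Step 8: x=[6.1534 11.9701 19.3231] v=[-0.3928 2.3707 -0.5852]
Max displacement = 1.4401

Answer: 1.4401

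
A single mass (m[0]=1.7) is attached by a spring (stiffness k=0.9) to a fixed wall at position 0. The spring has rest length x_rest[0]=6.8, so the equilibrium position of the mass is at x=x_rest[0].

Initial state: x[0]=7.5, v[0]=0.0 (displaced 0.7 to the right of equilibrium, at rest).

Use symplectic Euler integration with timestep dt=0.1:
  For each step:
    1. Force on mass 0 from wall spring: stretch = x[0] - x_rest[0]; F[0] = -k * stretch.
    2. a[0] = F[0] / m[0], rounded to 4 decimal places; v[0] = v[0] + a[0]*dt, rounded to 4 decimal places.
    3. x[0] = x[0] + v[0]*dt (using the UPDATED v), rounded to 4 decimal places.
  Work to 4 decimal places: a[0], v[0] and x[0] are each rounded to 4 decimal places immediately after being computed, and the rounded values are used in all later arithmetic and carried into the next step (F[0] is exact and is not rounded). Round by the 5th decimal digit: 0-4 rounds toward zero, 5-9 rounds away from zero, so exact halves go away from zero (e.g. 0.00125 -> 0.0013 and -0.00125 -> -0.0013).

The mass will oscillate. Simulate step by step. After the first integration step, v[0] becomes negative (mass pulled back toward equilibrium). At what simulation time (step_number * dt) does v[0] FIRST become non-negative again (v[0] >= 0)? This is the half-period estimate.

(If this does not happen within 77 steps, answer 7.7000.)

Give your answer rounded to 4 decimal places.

Step 0: x=[7.5000] v=[0.0000]
Step 1: x=[7.4963] v=[-0.0371]
Step 2: x=[7.4889] v=[-0.0740]
Step 3: x=[7.4779] v=[-0.1105]
Step 4: x=[7.4633] v=[-0.1464]
Step 5: x=[7.4452] v=[-0.1815]
Step 6: x=[7.4236] v=[-0.2157]
Step 7: x=[7.3987] v=[-0.2487]
Step 8: x=[7.3707] v=[-0.2804]
Step 9: x=[7.3396] v=[-0.3106]
Step 10: x=[7.3057] v=[-0.3392]
Step 11: x=[7.2691] v=[-0.3660]
Step 12: x=[7.2300] v=[-0.3908]
Step 13: x=[7.1886] v=[-0.4136]
Step 14: x=[7.1452] v=[-0.4342]
Step 15: x=[7.1000] v=[-0.4525]
Step 16: x=[7.0532] v=[-0.4684]
Step 17: x=[7.0050] v=[-0.4818]
Step 18: x=[6.9557] v=[-0.4927]
Step 19: x=[6.9056] v=[-0.5009]
Step 20: x=[6.8550] v=[-0.5065]
Step 21: x=[6.8041] v=[-0.5094]
Step 22: x=[6.7531] v=[-0.5096]
Step 23: x=[6.7024] v=[-0.5071]
Step 24: x=[6.6522] v=[-0.5019]
Step 25: x=[6.6028] v=[-0.4941]
Step 26: x=[6.5544] v=[-0.4837]
Step 27: x=[6.5073] v=[-0.4707]
Step 28: x=[6.4618] v=[-0.4552]
Step 29: x=[6.4181] v=[-0.4373]
Step 30: x=[6.3764] v=[-0.4171]
Step 31: x=[6.3369] v=[-0.3947]
Step 32: x=[6.2999] v=[-0.3702]
Step 33: x=[6.2655] v=[-0.3437]
Step 34: x=[6.2340] v=[-0.3154]
Step 35: x=[6.2055] v=[-0.2854]
Step 36: x=[6.1801] v=[-0.2539]
Step 37: x=[6.1580] v=[-0.2211]
Step 38: x=[6.1393] v=[-0.1871]
Step 39: x=[6.1241] v=[-0.1521]
Step 40: x=[6.1125] v=[-0.1163]
Step 41: x=[6.1045] v=[-0.0799]
Step 42: x=[6.1002] v=[-0.0431]
Step 43: x=[6.0996] v=[-0.0061]
Step 44: x=[6.1027] v=[0.0310]
First v>=0 after going negative at step 44, time=4.4000

Answer: 4.4000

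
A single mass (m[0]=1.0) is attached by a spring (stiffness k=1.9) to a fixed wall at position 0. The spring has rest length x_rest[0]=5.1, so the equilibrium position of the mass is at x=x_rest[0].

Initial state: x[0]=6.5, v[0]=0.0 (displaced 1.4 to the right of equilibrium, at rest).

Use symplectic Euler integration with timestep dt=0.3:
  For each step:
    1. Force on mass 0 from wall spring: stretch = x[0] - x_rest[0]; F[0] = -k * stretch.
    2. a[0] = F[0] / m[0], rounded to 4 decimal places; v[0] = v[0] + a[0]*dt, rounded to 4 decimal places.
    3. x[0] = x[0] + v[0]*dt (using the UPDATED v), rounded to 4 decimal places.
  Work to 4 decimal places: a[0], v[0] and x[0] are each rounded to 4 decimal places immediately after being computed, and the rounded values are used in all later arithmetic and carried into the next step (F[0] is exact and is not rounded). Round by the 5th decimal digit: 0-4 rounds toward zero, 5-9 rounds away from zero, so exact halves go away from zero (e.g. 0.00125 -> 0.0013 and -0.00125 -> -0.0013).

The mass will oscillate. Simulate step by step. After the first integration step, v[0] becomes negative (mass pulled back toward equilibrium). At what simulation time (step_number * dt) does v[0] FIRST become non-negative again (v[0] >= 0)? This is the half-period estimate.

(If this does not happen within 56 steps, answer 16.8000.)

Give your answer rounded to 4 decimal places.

Step 0: x=[6.5000] v=[0.0000]
Step 1: x=[6.2606] v=[-0.7980]
Step 2: x=[5.8228] v=[-1.4595]
Step 3: x=[5.2614] v=[-1.8715]
Step 4: x=[4.6724] v=[-1.9635]
Step 5: x=[4.1565] v=[-1.7198]
Step 6: x=[3.8019] v=[-1.1820]
Step 7: x=[3.6693] v=[-0.4421]
Step 8: x=[3.7813] v=[0.3734]
First v>=0 after going negative at step 8, time=2.4000

Answer: 2.4000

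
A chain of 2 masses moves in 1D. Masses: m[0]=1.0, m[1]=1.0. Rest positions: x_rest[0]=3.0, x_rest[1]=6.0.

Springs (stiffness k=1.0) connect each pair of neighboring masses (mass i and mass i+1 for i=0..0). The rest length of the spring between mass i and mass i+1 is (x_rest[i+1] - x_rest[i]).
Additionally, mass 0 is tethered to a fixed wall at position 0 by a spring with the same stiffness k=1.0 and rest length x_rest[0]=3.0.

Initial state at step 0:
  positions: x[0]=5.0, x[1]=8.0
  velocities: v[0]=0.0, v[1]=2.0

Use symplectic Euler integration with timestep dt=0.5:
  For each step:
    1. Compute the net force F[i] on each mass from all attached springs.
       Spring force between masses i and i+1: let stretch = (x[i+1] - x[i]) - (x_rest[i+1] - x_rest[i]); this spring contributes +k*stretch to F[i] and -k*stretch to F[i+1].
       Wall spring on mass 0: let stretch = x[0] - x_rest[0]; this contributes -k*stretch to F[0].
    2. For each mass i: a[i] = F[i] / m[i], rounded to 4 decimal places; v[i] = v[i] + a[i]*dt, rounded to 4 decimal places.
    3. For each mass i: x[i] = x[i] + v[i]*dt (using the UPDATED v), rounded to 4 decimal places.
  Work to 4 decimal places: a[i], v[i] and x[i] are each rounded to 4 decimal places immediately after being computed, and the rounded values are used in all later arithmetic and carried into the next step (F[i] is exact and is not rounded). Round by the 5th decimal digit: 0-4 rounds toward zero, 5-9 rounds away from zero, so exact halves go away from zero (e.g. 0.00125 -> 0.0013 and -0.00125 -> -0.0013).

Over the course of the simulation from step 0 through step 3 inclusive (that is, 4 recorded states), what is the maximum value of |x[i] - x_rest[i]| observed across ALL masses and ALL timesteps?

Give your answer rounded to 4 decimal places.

Answer: 3.6250

Derivation:
Step 0: x=[5.0000 8.0000] v=[0.0000 2.0000]
Step 1: x=[4.5000 9.0000] v=[-1.0000 2.0000]
Step 2: x=[4.0000 9.6250] v=[-1.0000 1.2500]
Step 3: x=[3.9063 9.5938] v=[-0.1875 -0.0625]
Max displacement = 3.6250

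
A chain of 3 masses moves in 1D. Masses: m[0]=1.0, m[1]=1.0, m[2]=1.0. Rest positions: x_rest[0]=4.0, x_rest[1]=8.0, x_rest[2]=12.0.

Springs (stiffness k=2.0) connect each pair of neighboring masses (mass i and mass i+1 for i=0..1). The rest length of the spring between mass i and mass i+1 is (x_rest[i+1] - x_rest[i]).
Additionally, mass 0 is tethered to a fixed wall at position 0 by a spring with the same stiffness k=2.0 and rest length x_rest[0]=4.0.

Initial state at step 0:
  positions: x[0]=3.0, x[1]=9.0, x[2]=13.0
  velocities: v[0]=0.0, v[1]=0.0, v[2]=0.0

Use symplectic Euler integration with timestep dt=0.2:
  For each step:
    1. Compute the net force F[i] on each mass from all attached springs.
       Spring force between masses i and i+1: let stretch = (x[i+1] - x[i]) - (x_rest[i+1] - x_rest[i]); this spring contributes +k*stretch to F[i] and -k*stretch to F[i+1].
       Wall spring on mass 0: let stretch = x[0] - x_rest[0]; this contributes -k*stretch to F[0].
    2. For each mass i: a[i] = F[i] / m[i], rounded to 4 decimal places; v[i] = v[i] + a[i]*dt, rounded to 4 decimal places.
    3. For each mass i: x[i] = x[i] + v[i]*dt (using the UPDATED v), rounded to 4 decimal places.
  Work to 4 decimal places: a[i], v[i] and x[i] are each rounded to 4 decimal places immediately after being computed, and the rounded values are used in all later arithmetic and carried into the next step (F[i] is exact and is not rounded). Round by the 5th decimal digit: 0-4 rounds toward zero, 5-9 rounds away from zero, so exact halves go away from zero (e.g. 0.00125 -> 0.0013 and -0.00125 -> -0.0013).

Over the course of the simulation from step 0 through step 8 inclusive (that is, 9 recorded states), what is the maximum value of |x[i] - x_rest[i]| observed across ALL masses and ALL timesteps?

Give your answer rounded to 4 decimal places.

Step 0: x=[3.0000 9.0000 13.0000] v=[0.0000 0.0000 0.0000]
Step 1: x=[3.2400 8.8400 13.0000] v=[1.2000 -0.8000 0.0000]
Step 2: x=[3.6688 8.5648 12.9872] v=[2.1440 -1.3760 -0.0640]
Step 3: x=[4.1958 8.2517 12.9406] v=[2.6349 -1.5654 -0.2330]
Step 4: x=[4.7116 7.9893 12.8389] v=[2.5789 -1.3122 -0.5086]
Step 5: x=[5.1127 7.8526 12.6692] v=[2.0053 -0.6834 -0.8484]
Step 6: x=[5.3239 7.8821 12.4342] v=[1.0562 0.1473 -1.1750]
Step 7: x=[5.3139 8.0711 12.1550] v=[-0.0501 0.9449 -1.3958]
Step 8: x=[5.0993 8.3662 11.8691] v=[-1.0728 1.4756 -1.4294]
Max displacement = 1.3239

Answer: 1.3239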